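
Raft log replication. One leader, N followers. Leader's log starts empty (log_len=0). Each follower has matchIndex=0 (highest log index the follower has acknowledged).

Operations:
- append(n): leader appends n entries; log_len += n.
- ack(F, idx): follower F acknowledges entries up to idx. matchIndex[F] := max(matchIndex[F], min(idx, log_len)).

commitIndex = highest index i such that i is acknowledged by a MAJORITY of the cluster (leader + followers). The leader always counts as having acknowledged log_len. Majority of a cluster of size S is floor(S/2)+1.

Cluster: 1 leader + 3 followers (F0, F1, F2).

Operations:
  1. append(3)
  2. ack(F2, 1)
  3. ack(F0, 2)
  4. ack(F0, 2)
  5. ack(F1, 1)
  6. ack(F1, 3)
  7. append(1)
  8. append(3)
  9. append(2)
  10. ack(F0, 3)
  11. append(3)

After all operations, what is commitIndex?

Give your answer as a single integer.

Op 1: append 3 -> log_len=3
Op 2: F2 acks idx 1 -> match: F0=0 F1=0 F2=1; commitIndex=0
Op 3: F0 acks idx 2 -> match: F0=2 F1=0 F2=1; commitIndex=1
Op 4: F0 acks idx 2 -> match: F0=2 F1=0 F2=1; commitIndex=1
Op 5: F1 acks idx 1 -> match: F0=2 F1=1 F2=1; commitIndex=1
Op 6: F1 acks idx 3 -> match: F0=2 F1=3 F2=1; commitIndex=2
Op 7: append 1 -> log_len=4
Op 8: append 3 -> log_len=7
Op 9: append 2 -> log_len=9
Op 10: F0 acks idx 3 -> match: F0=3 F1=3 F2=1; commitIndex=3
Op 11: append 3 -> log_len=12

Answer: 3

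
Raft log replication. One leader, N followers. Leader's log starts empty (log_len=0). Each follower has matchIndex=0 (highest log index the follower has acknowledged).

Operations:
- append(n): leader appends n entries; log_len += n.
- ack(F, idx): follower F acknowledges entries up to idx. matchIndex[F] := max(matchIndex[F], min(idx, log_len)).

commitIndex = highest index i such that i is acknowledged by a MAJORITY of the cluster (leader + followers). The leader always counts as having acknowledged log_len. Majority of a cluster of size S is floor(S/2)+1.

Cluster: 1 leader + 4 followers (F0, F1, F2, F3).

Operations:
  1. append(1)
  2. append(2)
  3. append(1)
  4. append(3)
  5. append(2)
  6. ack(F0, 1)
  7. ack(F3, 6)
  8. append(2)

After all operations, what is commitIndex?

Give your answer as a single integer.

Answer: 1

Derivation:
Op 1: append 1 -> log_len=1
Op 2: append 2 -> log_len=3
Op 3: append 1 -> log_len=4
Op 4: append 3 -> log_len=7
Op 5: append 2 -> log_len=9
Op 6: F0 acks idx 1 -> match: F0=1 F1=0 F2=0 F3=0; commitIndex=0
Op 7: F3 acks idx 6 -> match: F0=1 F1=0 F2=0 F3=6; commitIndex=1
Op 8: append 2 -> log_len=11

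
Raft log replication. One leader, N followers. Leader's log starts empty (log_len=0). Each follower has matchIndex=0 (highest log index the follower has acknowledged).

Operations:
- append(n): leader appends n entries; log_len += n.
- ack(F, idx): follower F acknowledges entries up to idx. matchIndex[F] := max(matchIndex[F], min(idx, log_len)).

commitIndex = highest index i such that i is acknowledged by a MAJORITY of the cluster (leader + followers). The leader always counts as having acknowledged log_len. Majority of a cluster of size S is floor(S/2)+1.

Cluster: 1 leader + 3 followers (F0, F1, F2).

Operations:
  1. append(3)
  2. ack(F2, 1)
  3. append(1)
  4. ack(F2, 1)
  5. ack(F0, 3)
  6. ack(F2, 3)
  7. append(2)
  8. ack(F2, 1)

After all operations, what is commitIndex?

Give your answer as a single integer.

Op 1: append 3 -> log_len=3
Op 2: F2 acks idx 1 -> match: F0=0 F1=0 F2=1; commitIndex=0
Op 3: append 1 -> log_len=4
Op 4: F2 acks idx 1 -> match: F0=0 F1=0 F2=1; commitIndex=0
Op 5: F0 acks idx 3 -> match: F0=3 F1=0 F2=1; commitIndex=1
Op 6: F2 acks idx 3 -> match: F0=3 F1=0 F2=3; commitIndex=3
Op 7: append 2 -> log_len=6
Op 8: F2 acks idx 1 -> match: F0=3 F1=0 F2=3; commitIndex=3

Answer: 3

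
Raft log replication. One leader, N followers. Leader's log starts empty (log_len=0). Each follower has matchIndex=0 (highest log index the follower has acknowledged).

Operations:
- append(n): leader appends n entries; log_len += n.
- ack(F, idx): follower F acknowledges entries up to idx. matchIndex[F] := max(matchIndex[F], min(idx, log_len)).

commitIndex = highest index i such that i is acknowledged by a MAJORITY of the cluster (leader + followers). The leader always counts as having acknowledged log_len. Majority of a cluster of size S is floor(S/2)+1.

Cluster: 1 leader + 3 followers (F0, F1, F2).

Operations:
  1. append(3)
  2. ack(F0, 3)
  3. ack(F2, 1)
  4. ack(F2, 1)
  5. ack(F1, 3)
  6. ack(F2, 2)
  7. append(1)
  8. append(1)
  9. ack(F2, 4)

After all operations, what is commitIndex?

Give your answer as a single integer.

Op 1: append 3 -> log_len=3
Op 2: F0 acks idx 3 -> match: F0=3 F1=0 F2=0; commitIndex=0
Op 3: F2 acks idx 1 -> match: F0=3 F1=0 F2=1; commitIndex=1
Op 4: F2 acks idx 1 -> match: F0=3 F1=0 F2=1; commitIndex=1
Op 5: F1 acks idx 3 -> match: F0=3 F1=3 F2=1; commitIndex=3
Op 6: F2 acks idx 2 -> match: F0=3 F1=3 F2=2; commitIndex=3
Op 7: append 1 -> log_len=4
Op 8: append 1 -> log_len=5
Op 9: F2 acks idx 4 -> match: F0=3 F1=3 F2=4; commitIndex=3

Answer: 3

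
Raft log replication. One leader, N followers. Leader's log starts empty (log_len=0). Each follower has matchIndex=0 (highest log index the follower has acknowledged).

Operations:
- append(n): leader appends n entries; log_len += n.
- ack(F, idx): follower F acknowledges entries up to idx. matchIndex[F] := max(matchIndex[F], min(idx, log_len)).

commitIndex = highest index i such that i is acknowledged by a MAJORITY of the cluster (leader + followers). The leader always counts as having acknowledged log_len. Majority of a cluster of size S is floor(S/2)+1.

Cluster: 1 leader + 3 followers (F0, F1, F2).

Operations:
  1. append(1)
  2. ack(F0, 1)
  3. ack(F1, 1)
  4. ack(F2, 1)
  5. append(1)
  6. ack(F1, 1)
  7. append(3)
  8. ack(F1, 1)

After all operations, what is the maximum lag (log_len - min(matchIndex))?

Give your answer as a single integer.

Op 1: append 1 -> log_len=1
Op 2: F0 acks idx 1 -> match: F0=1 F1=0 F2=0; commitIndex=0
Op 3: F1 acks idx 1 -> match: F0=1 F1=1 F2=0; commitIndex=1
Op 4: F2 acks idx 1 -> match: F0=1 F1=1 F2=1; commitIndex=1
Op 5: append 1 -> log_len=2
Op 6: F1 acks idx 1 -> match: F0=1 F1=1 F2=1; commitIndex=1
Op 7: append 3 -> log_len=5
Op 8: F1 acks idx 1 -> match: F0=1 F1=1 F2=1; commitIndex=1

Answer: 4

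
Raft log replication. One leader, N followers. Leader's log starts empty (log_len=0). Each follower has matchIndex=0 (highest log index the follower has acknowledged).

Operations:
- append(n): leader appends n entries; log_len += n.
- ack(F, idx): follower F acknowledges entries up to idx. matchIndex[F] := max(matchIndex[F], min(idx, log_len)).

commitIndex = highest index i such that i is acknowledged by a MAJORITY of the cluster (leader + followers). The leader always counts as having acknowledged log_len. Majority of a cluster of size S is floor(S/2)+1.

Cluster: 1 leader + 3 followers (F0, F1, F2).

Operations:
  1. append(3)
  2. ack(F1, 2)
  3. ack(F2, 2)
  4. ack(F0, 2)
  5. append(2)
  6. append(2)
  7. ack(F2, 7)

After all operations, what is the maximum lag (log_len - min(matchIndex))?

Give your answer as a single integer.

Op 1: append 3 -> log_len=3
Op 2: F1 acks idx 2 -> match: F0=0 F1=2 F2=0; commitIndex=0
Op 3: F2 acks idx 2 -> match: F0=0 F1=2 F2=2; commitIndex=2
Op 4: F0 acks idx 2 -> match: F0=2 F1=2 F2=2; commitIndex=2
Op 5: append 2 -> log_len=5
Op 6: append 2 -> log_len=7
Op 7: F2 acks idx 7 -> match: F0=2 F1=2 F2=7; commitIndex=2

Answer: 5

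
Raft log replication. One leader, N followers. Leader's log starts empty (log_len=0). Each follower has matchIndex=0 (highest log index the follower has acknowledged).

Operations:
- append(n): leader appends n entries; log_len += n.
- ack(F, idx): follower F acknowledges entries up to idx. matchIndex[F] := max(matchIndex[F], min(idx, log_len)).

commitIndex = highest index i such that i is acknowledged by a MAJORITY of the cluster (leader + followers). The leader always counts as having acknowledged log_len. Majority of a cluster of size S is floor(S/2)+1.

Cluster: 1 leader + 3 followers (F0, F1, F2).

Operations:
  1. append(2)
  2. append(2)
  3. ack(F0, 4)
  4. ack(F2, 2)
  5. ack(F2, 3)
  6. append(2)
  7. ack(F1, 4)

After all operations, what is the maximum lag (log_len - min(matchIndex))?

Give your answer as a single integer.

Op 1: append 2 -> log_len=2
Op 2: append 2 -> log_len=4
Op 3: F0 acks idx 4 -> match: F0=4 F1=0 F2=0; commitIndex=0
Op 4: F2 acks idx 2 -> match: F0=4 F1=0 F2=2; commitIndex=2
Op 5: F2 acks idx 3 -> match: F0=4 F1=0 F2=3; commitIndex=3
Op 6: append 2 -> log_len=6
Op 7: F1 acks idx 4 -> match: F0=4 F1=4 F2=3; commitIndex=4

Answer: 3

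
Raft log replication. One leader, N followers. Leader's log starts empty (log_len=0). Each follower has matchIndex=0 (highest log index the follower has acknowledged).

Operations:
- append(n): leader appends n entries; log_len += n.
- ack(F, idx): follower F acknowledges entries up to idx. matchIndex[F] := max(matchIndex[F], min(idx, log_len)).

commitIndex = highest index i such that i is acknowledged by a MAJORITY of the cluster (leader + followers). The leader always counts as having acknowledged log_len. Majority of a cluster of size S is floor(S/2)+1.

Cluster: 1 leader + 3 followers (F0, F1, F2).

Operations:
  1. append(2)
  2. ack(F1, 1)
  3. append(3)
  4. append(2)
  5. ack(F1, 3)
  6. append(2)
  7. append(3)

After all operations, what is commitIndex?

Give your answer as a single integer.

Answer: 0

Derivation:
Op 1: append 2 -> log_len=2
Op 2: F1 acks idx 1 -> match: F0=0 F1=1 F2=0; commitIndex=0
Op 3: append 3 -> log_len=5
Op 4: append 2 -> log_len=7
Op 5: F1 acks idx 3 -> match: F0=0 F1=3 F2=0; commitIndex=0
Op 6: append 2 -> log_len=9
Op 7: append 3 -> log_len=12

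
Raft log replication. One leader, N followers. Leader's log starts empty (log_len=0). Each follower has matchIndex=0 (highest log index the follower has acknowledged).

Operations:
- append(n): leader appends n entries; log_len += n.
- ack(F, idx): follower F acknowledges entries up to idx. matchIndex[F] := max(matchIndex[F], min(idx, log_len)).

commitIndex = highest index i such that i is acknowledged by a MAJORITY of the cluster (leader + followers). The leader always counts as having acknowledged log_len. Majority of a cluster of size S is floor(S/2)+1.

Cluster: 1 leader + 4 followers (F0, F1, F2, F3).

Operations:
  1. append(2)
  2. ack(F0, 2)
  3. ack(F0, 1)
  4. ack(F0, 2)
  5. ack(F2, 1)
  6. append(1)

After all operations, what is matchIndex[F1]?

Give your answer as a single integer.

Answer: 0

Derivation:
Op 1: append 2 -> log_len=2
Op 2: F0 acks idx 2 -> match: F0=2 F1=0 F2=0 F3=0; commitIndex=0
Op 3: F0 acks idx 1 -> match: F0=2 F1=0 F2=0 F3=0; commitIndex=0
Op 4: F0 acks idx 2 -> match: F0=2 F1=0 F2=0 F3=0; commitIndex=0
Op 5: F2 acks idx 1 -> match: F0=2 F1=0 F2=1 F3=0; commitIndex=1
Op 6: append 1 -> log_len=3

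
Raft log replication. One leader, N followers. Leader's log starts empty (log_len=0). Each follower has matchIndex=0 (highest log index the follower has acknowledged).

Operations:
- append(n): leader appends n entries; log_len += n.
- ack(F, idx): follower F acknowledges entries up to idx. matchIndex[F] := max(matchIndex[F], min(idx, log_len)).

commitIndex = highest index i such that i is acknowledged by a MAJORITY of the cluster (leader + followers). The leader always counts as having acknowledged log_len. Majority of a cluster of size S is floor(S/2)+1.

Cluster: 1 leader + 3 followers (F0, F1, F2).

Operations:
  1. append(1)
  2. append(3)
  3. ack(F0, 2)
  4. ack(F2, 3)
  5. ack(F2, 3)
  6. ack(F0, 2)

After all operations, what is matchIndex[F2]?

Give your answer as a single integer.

Answer: 3

Derivation:
Op 1: append 1 -> log_len=1
Op 2: append 3 -> log_len=4
Op 3: F0 acks idx 2 -> match: F0=2 F1=0 F2=0; commitIndex=0
Op 4: F2 acks idx 3 -> match: F0=2 F1=0 F2=3; commitIndex=2
Op 5: F2 acks idx 3 -> match: F0=2 F1=0 F2=3; commitIndex=2
Op 6: F0 acks idx 2 -> match: F0=2 F1=0 F2=3; commitIndex=2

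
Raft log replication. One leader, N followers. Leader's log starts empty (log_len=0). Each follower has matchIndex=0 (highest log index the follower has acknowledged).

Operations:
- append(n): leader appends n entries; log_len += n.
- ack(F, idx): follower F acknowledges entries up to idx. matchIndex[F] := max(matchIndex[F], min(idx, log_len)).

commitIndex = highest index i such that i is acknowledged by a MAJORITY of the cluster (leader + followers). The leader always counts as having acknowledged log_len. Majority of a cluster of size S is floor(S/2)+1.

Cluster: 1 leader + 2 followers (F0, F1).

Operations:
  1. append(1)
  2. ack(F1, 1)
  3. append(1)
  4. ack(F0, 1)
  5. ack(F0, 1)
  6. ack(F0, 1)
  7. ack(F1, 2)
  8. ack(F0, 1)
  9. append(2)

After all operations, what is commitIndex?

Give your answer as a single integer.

Op 1: append 1 -> log_len=1
Op 2: F1 acks idx 1 -> match: F0=0 F1=1; commitIndex=1
Op 3: append 1 -> log_len=2
Op 4: F0 acks idx 1 -> match: F0=1 F1=1; commitIndex=1
Op 5: F0 acks idx 1 -> match: F0=1 F1=1; commitIndex=1
Op 6: F0 acks idx 1 -> match: F0=1 F1=1; commitIndex=1
Op 7: F1 acks idx 2 -> match: F0=1 F1=2; commitIndex=2
Op 8: F0 acks idx 1 -> match: F0=1 F1=2; commitIndex=2
Op 9: append 2 -> log_len=4

Answer: 2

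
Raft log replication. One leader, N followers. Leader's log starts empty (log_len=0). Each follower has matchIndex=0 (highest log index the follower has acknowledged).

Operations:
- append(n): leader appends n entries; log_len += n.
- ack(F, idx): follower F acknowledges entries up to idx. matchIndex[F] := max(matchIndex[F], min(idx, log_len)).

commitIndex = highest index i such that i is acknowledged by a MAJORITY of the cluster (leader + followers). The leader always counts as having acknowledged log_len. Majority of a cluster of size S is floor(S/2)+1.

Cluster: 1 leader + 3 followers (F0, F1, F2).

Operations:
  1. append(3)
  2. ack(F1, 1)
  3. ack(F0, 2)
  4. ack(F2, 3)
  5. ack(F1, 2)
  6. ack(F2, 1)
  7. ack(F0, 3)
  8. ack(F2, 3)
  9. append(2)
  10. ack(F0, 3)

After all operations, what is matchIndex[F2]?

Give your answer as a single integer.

Op 1: append 3 -> log_len=3
Op 2: F1 acks idx 1 -> match: F0=0 F1=1 F2=0; commitIndex=0
Op 3: F0 acks idx 2 -> match: F0=2 F1=1 F2=0; commitIndex=1
Op 4: F2 acks idx 3 -> match: F0=2 F1=1 F2=3; commitIndex=2
Op 5: F1 acks idx 2 -> match: F0=2 F1=2 F2=3; commitIndex=2
Op 6: F2 acks idx 1 -> match: F0=2 F1=2 F2=3; commitIndex=2
Op 7: F0 acks idx 3 -> match: F0=3 F1=2 F2=3; commitIndex=3
Op 8: F2 acks idx 3 -> match: F0=3 F1=2 F2=3; commitIndex=3
Op 9: append 2 -> log_len=5
Op 10: F0 acks idx 3 -> match: F0=3 F1=2 F2=3; commitIndex=3

Answer: 3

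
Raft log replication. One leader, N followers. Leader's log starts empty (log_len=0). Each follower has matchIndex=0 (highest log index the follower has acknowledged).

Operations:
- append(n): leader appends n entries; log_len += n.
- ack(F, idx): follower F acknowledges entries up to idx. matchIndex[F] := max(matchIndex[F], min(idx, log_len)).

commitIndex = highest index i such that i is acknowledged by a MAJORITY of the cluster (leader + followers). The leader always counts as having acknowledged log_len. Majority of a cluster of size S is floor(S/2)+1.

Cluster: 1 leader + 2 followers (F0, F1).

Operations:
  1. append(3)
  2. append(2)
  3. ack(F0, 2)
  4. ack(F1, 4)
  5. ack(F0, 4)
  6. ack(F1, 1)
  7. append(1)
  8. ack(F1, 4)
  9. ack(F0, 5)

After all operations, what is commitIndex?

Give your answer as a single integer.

Op 1: append 3 -> log_len=3
Op 2: append 2 -> log_len=5
Op 3: F0 acks idx 2 -> match: F0=2 F1=0; commitIndex=2
Op 4: F1 acks idx 4 -> match: F0=2 F1=4; commitIndex=4
Op 5: F0 acks idx 4 -> match: F0=4 F1=4; commitIndex=4
Op 6: F1 acks idx 1 -> match: F0=4 F1=4; commitIndex=4
Op 7: append 1 -> log_len=6
Op 8: F1 acks idx 4 -> match: F0=4 F1=4; commitIndex=4
Op 9: F0 acks idx 5 -> match: F0=5 F1=4; commitIndex=5

Answer: 5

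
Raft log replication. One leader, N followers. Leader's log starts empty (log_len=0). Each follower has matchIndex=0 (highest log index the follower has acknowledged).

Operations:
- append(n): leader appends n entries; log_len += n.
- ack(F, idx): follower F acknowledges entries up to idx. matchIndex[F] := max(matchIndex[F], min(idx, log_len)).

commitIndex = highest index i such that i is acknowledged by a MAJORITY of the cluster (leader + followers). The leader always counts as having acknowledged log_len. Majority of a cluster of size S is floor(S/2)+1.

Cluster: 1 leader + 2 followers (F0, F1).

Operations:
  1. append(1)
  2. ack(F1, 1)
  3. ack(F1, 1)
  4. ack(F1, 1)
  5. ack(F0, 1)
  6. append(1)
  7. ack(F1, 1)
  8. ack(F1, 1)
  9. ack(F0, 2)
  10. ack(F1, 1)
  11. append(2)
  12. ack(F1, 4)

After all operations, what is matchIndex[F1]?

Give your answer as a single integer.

Op 1: append 1 -> log_len=1
Op 2: F1 acks idx 1 -> match: F0=0 F1=1; commitIndex=1
Op 3: F1 acks idx 1 -> match: F0=0 F1=1; commitIndex=1
Op 4: F1 acks idx 1 -> match: F0=0 F1=1; commitIndex=1
Op 5: F0 acks idx 1 -> match: F0=1 F1=1; commitIndex=1
Op 6: append 1 -> log_len=2
Op 7: F1 acks idx 1 -> match: F0=1 F1=1; commitIndex=1
Op 8: F1 acks idx 1 -> match: F0=1 F1=1; commitIndex=1
Op 9: F0 acks idx 2 -> match: F0=2 F1=1; commitIndex=2
Op 10: F1 acks idx 1 -> match: F0=2 F1=1; commitIndex=2
Op 11: append 2 -> log_len=4
Op 12: F1 acks idx 4 -> match: F0=2 F1=4; commitIndex=4

Answer: 4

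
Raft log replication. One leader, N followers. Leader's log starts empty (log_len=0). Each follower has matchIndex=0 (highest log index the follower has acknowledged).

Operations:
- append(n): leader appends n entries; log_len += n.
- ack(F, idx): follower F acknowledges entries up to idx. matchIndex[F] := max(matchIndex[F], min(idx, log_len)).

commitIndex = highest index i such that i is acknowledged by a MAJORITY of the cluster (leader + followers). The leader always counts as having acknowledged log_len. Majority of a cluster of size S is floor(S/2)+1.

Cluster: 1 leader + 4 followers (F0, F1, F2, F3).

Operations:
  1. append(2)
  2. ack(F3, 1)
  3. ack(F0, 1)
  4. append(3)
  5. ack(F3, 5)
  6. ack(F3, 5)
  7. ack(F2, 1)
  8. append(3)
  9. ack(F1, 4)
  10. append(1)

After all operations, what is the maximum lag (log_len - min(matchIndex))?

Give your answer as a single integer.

Answer: 8

Derivation:
Op 1: append 2 -> log_len=2
Op 2: F3 acks idx 1 -> match: F0=0 F1=0 F2=0 F3=1; commitIndex=0
Op 3: F0 acks idx 1 -> match: F0=1 F1=0 F2=0 F3=1; commitIndex=1
Op 4: append 3 -> log_len=5
Op 5: F3 acks idx 5 -> match: F0=1 F1=0 F2=0 F3=5; commitIndex=1
Op 6: F3 acks idx 5 -> match: F0=1 F1=0 F2=0 F3=5; commitIndex=1
Op 7: F2 acks idx 1 -> match: F0=1 F1=0 F2=1 F3=5; commitIndex=1
Op 8: append 3 -> log_len=8
Op 9: F1 acks idx 4 -> match: F0=1 F1=4 F2=1 F3=5; commitIndex=4
Op 10: append 1 -> log_len=9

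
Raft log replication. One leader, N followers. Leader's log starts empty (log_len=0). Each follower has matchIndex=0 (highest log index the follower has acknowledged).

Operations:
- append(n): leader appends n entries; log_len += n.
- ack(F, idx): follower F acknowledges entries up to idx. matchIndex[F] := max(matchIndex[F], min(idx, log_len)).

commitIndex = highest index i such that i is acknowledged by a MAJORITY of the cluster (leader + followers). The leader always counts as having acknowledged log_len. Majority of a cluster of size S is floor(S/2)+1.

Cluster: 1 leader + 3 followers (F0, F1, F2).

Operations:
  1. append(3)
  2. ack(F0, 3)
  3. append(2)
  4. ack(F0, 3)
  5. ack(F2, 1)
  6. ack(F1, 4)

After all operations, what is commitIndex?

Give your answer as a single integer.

Answer: 3

Derivation:
Op 1: append 3 -> log_len=3
Op 2: F0 acks idx 3 -> match: F0=3 F1=0 F2=0; commitIndex=0
Op 3: append 2 -> log_len=5
Op 4: F0 acks idx 3 -> match: F0=3 F1=0 F2=0; commitIndex=0
Op 5: F2 acks idx 1 -> match: F0=3 F1=0 F2=1; commitIndex=1
Op 6: F1 acks idx 4 -> match: F0=3 F1=4 F2=1; commitIndex=3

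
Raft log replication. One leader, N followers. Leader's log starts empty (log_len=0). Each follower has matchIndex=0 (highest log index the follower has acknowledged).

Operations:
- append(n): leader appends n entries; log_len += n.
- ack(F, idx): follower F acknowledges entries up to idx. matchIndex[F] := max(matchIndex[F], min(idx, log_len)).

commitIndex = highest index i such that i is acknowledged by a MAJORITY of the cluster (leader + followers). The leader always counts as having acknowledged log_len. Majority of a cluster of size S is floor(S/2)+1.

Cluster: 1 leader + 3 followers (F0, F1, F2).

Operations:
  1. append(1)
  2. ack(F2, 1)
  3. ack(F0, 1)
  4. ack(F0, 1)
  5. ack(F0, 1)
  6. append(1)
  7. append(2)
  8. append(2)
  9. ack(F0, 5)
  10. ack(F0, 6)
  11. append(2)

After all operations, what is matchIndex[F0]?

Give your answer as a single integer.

Answer: 6

Derivation:
Op 1: append 1 -> log_len=1
Op 2: F2 acks idx 1 -> match: F0=0 F1=0 F2=1; commitIndex=0
Op 3: F0 acks idx 1 -> match: F0=1 F1=0 F2=1; commitIndex=1
Op 4: F0 acks idx 1 -> match: F0=1 F1=0 F2=1; commitIndex=1
Op 5: F0 acks idx 1 -> match: F0=1 F1=0 F2=1; commitIndex=1
Op 6: append 1 -> log_len=2
Op 7: append 2 -> log_len=4
Op 8: append 2 -> log_len=6
Op 9: F0 acks idx 5 -> match: F0=5 F1=0 F2=1; commitIndex=1
Op 10: F0 acks idx 6 -> match: F0=6 F1=0 F2=1; commitIndex=1
Op 11: append 2 -> log_len=8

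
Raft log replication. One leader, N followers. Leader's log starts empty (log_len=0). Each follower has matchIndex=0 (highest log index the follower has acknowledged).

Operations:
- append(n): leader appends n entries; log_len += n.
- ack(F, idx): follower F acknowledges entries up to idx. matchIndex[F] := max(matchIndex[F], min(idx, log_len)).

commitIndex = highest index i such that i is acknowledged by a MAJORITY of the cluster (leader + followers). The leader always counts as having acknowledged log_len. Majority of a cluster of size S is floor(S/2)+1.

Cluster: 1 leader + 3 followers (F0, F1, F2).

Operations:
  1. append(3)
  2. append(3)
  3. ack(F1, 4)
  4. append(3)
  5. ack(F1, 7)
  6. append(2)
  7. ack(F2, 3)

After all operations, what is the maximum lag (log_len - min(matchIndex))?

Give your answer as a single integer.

Answer: 11

Derivation:
Op 1: append 3 -> log_len=3
Op 2: append 3 -> log_len=6
Op 3: F1 acks idx 4 -> match: F0=0 F1=4 F2=0; commitIndex=0
Op 4: append 3 -> log_len=9
Op 5: F1 acks idx 7 -> match: F0=0 F1=7 F2=0; commitIndex=0
Op 6: append 2 -> log_len=11
Op 7: F2 acks idx 3 -> match: F0=0 F1=7 F2=3; commitIndex=3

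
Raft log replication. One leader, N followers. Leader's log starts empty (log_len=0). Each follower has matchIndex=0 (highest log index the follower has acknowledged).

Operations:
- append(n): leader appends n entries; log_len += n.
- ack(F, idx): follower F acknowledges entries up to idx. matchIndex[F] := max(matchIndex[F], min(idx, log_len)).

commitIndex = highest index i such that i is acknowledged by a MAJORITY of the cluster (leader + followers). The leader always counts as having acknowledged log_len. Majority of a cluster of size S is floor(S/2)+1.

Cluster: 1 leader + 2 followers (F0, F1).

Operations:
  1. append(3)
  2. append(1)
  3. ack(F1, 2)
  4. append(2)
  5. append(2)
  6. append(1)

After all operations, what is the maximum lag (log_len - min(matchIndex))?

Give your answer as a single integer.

Op 1: append 3 -> log_len=3
Op 2: append 1 -> log_len=4
Op 3: F1 acks idx 2 -> match: F0=0 F1=2; commitIndex=2
Op 4: append 2 -> log_len=6
Op 5: append 2 -> log_len=8
Op 6: append 1 -> log_len=9

Answer: 9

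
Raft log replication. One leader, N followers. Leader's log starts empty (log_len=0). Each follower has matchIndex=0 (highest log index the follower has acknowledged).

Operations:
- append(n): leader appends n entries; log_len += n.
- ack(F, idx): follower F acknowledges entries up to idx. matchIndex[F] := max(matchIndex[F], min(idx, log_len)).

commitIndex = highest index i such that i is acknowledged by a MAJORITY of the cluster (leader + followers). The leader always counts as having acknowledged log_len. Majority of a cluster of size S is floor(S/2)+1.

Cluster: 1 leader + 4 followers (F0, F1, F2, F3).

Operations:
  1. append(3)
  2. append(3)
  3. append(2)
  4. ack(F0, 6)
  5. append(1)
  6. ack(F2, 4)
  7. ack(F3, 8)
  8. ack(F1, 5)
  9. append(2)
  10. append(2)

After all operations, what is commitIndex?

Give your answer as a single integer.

Op 1: append 3 -> log_len=3
Op 2: append 3 -> log_len=6
Op 3: append 2 -> log_len=8
Op 4: F0 acks idx 6 -> match: F0=6 F1=0 F2=0 F3=0; commitIndex=0
Op 5: append 1 -> log_len=9
Op 6: F2 acks idx 4 -> match: F0=6 F1=0 F2=4 F3=0; commitIndex=4
Op 7: F3 acks idx 8 -> match: F0=6 F1=0 F2=4 F3=8; commitIndex=6
Op 8: F1 acks idx 5 -> match: F0=6 F1=5 F2=4 F3=8; commitIndex=6
Op 9: append 2 -> log_len=11
Op 10: append 2 -> log_len=13

Answer: 6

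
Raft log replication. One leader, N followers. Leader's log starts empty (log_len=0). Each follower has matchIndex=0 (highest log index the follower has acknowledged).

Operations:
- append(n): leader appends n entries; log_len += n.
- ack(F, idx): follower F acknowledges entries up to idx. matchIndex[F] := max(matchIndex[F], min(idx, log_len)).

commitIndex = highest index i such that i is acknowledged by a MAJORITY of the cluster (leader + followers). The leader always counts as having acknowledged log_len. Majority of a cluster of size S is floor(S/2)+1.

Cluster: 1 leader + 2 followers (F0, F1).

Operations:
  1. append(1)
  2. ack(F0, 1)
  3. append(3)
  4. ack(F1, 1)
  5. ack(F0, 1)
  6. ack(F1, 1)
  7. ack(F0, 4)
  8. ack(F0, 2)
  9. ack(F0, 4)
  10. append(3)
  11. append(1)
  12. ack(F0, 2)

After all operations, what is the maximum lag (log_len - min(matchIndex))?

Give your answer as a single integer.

Op 1: append 1 -> log_len=1
Op 2: F0 acks idx 1 -> match: F0=1 F1=0; commitIndex=1
Op 3: append 3 -> log_len=4
Op 4: F1 acks idx 1 -> match: F0=1 F1=1; commitIndex=1
Op 5: F0 acks idx 1 -> match: F0=1 F1=1; commitIndex=1
Op 6: F1 acks idx 1 -> match: F0=1 F1=1; commitIndex=1
Op 7: F0 acks idx 4 -> match: F0=4 F1=1; commitIndex=4
Op 8: F0 acks idx 2 -> match: F0=4 F1=1; commitIndex=4
Op 9: F0 acks idx 4 -> match: F0=4 F1=1; commitIndex=4
Op 10: append 3 -> log_len=7
Op 11: append 1 -> log_len=8
Op 12: F0 acks idx 2 -> match: F0=4 F1=1; commitIndex=4

Answer: 7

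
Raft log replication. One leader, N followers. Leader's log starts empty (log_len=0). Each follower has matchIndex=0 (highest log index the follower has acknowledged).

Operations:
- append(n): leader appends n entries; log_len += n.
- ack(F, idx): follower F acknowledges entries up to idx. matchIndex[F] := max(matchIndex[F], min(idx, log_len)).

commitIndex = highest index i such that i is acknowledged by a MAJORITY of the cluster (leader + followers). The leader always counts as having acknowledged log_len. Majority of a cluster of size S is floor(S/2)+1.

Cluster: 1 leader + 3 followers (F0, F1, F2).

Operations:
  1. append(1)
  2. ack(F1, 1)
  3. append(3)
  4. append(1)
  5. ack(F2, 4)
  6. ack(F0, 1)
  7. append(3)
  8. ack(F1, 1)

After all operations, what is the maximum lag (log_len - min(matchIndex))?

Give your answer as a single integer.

Op 1: append 1 -> log_len=1
Op 2: F1 acks idx 1 -> match: F0=0 F1=1 F2=0; commitIndex=0
Op 3: append 3 -> log_len=4
Op 4: append 1 -> log_len=5
Op 5: F2 acks idx 4 -> match: F0=0 F1=1 F2=4; commitIndex=1
Op 6: F0 acks idx 1 -> match: F0=1 F1=1 F2=4; commitIndex=1
Op 7: append 3 -> log_len=8
Op 8: F1 acks idx 1 -> match: F0=1 F1=1 F2=4; commitIndex=1

Answer: 7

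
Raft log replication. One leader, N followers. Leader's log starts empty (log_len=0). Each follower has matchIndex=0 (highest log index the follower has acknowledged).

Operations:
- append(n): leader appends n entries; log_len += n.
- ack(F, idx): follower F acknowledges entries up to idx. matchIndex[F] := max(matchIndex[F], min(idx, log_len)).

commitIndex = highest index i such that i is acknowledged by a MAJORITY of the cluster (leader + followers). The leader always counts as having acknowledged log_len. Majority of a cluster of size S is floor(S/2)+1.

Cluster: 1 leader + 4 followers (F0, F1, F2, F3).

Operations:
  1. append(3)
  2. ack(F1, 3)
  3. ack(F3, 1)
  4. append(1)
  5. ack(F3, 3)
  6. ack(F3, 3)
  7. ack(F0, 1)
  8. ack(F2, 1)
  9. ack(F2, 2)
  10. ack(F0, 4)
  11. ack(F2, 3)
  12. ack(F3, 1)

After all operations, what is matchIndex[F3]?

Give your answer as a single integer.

Answer: 3

Derivation:
Op 1: append 3 -> log_len=3
Op 2: F1 acks idx 3 -> match: F0=0 F1=3 F2=0 F3=0; commitIndex=0
Op 3: F3 acks idx 1 -> match: F0=0 F1=3 F2=0 F3=1; commitIndex=1
Op 4: append 1 -> log_len=4
Op 5: F3 acks idx 3 -> match: F0=0 F1=3 F2=0 F3=3; commitIndex=3
Op 6: F3 acks idx 3 -> match: F0=0 F1=3 F2=0 F3=3; commitIndex=3
Op 7: F0 acks idx 1 -> match: F0=1 F1=3 F2=0 F3=3; commitIndex=3
Op 8: F2 acks idx 1 -> match: F0=1 F1=3 F2=1 F3=3; commitIndex=3
Op 9: F2 acks idx 2 -> match: F0=1 F1=3 F2=2 F3=3; commitIndex=3
Op 10: F0 acks idx 4 -> match: F0=4 F1=3 F2=2 F3=3; commitIndex=3
Op 11: F2 acks idx 3 -> match: F0=4 F1=3 F2=3 F3=3; commitIndex=3
Op 12: F3 acks idx 1 -> match: F0=4 F1=3 F2=3 F3=3; commitIndex=3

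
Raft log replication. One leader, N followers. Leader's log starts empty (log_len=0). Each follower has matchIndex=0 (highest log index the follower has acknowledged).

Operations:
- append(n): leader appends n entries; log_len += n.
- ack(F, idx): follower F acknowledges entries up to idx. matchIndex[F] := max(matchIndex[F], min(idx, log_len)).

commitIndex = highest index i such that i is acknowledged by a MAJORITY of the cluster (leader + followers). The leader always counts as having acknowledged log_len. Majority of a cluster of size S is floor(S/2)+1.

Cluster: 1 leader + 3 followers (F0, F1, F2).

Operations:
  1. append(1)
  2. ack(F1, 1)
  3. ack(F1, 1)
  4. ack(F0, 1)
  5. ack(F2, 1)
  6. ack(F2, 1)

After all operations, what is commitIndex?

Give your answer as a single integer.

Op 1: append 1 -> log_len=1
Op 2: F1 acks idx 1 -> match: F0=0 F1=1 F2=0; commitIndex=0
Op 3: F1 acks idx 1 -> match: F0=0 F1=1 F2=0; commitIndex=0
Op 4: F0 acks idx 1 -> match: F0=1 F1=1 F2=0; commitIndex=1
Op 5: F2 acks idx 1 -> match: F0=1 F1=1 F2=1; commitIndex=1
Op 6: F2 acks idx 1 -> match: F0=1 F1=1 F2=1; commitIndex=1

Answer: 1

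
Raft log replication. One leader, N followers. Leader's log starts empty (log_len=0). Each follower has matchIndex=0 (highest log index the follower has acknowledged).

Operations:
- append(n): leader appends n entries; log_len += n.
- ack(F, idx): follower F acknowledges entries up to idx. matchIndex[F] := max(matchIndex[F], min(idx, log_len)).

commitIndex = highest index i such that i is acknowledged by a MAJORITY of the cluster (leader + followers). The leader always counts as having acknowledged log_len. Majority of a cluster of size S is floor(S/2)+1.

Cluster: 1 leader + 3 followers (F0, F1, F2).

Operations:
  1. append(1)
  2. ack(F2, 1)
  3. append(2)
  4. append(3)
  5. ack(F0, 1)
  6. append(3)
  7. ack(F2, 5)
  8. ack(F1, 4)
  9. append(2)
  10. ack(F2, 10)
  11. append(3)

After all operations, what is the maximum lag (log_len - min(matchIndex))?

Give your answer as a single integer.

Op 1: append 1 -> log_len=1
Op 2: F2 acks idx 1 -> match: F0=0 F1=0 F2=1; commitIndex=0
Op 3: append 2 -> log_len=3
Op 4: append 3 -> log_len=6
Op 5: F0 acks idx 1 -> match: F0=1 F1=0 F2=1; commitIndex=1
Op 6: append 3 -> log_len=9
Op 7: F2 acks idx 5 -> match: F0=1 F1=0 F2=5; commitIndex=1
Op 8: F1 acks idx 4 -> match: F0=1 F1=4 F2=5; commitIndex=4
Op 9: append 2 -> log_len=11
Op 10: F2 acks idx 10 -> match: F0=1 F1=4 F2=10; commitIndex=4
Op 11: append 3 -> log_len=14

Answer: 13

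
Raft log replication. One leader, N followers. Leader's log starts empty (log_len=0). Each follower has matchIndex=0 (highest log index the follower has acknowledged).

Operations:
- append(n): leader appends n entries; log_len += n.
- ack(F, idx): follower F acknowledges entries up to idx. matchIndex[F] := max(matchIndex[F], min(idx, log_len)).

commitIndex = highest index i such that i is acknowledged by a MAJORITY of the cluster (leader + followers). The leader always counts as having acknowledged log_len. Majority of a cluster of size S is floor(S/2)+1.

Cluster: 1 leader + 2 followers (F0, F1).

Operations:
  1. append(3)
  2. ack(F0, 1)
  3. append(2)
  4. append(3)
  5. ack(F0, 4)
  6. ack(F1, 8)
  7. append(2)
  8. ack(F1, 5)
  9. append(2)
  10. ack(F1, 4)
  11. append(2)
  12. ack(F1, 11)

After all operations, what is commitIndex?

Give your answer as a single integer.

Op 1: append 3 -> log_len=3
Op 2: F0 acks idx 1 -> match: F0=1 F1=0; commitIndex=1
Op 3: append 2 -> log_len=5
Op 4: append 3 -> log_len=8
Op 5: F0 acks idx 4 -> match: F0=4 F1=0; commitIndex=4
Op 6: F1 acks idx 8 -> match: F0=4 F1=8; commitIndex=8
Op 7: append 2 -> log_len=10
Op 8: F1 acks idx 5 -> match: F0=4 F1=8; commitIndex=8
Op 9: append 2 -> log_len=12
Op 10: F1 acks idx 4 -> match: F0=4 F1=8; commitIndex=8
Op 11: append 2 -> log_len=14
Op 12: F1 acks idx 11 -> match: F0=4 F1=11; commitIndex=11

Answer: 11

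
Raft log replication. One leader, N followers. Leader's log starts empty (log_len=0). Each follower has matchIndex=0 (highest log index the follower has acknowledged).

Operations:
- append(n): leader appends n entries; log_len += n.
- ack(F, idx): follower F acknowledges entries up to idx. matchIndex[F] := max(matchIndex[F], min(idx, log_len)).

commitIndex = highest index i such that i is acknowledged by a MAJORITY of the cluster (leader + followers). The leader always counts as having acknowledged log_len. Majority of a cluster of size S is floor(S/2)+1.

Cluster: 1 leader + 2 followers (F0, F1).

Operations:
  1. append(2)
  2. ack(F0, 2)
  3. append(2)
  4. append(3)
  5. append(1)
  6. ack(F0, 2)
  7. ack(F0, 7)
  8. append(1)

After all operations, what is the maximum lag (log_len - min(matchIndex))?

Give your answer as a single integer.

Op 1: append 2 -> log_len=2
Op 2: F0 acks idx 2 -> match: F0=2 F1=0; commitIndex=2
Op 3: append 2 -> log_len=4
Op 4: append 3 -> log_len=7
Op 5: append 1 -> log_len=8
Op 6: F0 acks idx 2 -> match: F0=2 F1=0; commitIndex=2
Op 7: F0 acks idx 7 -> match: F0=7 F1=0; commitIndex=7
Op 8: append 1 -> log_len=9

Answer: 9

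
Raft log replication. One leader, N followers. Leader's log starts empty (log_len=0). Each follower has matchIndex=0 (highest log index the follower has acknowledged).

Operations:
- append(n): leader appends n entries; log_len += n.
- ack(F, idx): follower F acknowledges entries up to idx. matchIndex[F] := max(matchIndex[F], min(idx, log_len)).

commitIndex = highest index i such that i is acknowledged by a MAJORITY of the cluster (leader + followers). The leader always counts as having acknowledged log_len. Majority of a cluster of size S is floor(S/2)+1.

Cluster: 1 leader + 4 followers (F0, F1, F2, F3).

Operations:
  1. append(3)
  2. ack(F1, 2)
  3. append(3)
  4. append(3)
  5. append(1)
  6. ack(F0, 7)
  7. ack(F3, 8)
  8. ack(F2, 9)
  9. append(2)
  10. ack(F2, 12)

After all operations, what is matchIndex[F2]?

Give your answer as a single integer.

Op 1: append 3 -> log_len=3
Op 2: F1 acks idx 2 -> match: F0=0 F1=2 F2=0 F3=0; commitIndex=0
Op 3: append 3 -> log_len=6
Op 4: append 3 -> log_len=9
Op 5: append 1 -> log_len=10
Op 6: F0 acks idx 7 -> match: F0=7 F1=2 F2=0 F3=0; commitIndex=2
Op 7: F3 acks idx 8 -> match: F0=7 F1=2 F2=0 F3=8; commitIndex=7
Op 8: F2 acks idx 9 -> match: F0=7 F1=2 F2=9 F3=8; commitIndex=8
Op 9: append 2 -> log_len=12
Op 10: F2 acks idx 12 -> match: F0=7 F1=2 F2=12 F3=8; commitIndex=8

Answer: 12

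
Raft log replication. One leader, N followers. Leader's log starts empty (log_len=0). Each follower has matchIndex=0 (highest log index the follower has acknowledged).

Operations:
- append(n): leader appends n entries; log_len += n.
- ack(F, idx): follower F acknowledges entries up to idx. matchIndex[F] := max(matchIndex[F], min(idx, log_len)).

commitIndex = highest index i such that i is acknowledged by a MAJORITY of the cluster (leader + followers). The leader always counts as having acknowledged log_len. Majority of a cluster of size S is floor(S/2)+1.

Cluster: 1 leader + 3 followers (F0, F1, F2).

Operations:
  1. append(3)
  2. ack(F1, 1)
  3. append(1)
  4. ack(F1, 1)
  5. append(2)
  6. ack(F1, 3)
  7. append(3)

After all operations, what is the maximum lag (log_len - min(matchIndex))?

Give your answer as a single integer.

Answer: 9

Derivation:
Op 1: append 3 -> log_len=3
Op 2: F1 acks idx 1 -> match: F0=0 F1=1 F2=0; commitIndex=0
Op 3: append 1 -> log_len=4
Op 4: F1 acks idx 1 -> match: F0=0 F1=1 F2=0; commitIndex=0
Op 5: append 2 -> log_len=6
Op 6: F1 acks idx 3 -> match: F0=0 F1=3 F2=0; commitIndex=0
Op 7: append 3 -> log_len=9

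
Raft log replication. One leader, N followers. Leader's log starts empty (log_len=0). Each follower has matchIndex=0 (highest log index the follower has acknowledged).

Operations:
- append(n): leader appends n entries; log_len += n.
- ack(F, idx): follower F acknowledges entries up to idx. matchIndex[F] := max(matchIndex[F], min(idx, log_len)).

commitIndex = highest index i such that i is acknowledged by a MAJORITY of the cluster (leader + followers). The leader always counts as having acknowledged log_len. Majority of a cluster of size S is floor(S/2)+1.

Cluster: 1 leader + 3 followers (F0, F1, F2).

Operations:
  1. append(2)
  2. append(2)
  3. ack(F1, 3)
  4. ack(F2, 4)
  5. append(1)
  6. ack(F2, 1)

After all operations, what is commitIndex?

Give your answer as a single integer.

Answer: 3

Derivation:
Op 1: append 2 -> log_len=2
Op 2: append 2 -> log_len=4
Op 3: F1 acks idx 3 -> match: F0=0 F1=3 F2=0; commitIndex=0
Op 4: F2 acks idx 4 -> match: F0=0 F1=3 F2=4; commitIndex=3
Op 5: append 1 -> log_len=5
Op 6: F2 acks idx 1 -> match: F0=0 F1=3 F2=4; commitIndex=3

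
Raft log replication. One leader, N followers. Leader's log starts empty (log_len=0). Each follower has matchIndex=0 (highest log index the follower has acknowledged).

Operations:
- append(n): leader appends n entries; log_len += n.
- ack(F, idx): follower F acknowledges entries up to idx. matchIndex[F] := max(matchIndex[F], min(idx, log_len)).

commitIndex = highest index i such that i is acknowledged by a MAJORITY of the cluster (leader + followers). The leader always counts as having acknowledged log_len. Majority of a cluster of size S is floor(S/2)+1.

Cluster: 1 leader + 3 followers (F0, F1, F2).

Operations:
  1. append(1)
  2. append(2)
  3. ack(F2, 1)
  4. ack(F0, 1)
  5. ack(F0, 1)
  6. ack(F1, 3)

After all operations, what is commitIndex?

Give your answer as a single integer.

Op 1: append 1 -> log_len=1
Op 2: append 2 -> log_len=3
Op 3: F2 acks idx 1 -> match: F0=0 F1=0 F2=1; commitIndex=0
Op 4: F0 acks idx 1 -> match: F0=1 F1=0 F2=1; commitIndex=1
Op 5: F0 acks idx 1 -> match: F0=1 F1=0 F2=1; commitIndex=1
Op 6: F1 acks idx 3 -> match: F0=1 F1=3 F2=1; commitIndex=1

Answer: 1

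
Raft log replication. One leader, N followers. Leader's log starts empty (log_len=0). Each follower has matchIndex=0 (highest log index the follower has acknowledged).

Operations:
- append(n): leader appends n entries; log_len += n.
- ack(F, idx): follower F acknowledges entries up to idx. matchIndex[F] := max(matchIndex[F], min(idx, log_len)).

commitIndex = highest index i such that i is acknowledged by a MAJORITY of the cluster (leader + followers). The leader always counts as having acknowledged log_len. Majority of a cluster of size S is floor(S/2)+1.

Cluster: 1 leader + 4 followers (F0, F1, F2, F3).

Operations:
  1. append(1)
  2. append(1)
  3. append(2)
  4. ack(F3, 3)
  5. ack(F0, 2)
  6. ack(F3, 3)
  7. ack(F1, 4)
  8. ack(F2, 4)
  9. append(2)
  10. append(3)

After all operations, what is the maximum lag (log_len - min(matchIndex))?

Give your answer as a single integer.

Op 1: append 1 -> log_len=1
Op 2: append 1 -> log_len=2
Op 3: append 2 -> log_len=4
Op 4: F3 acks idx 3 -> match: F0=0 F1=0 F2=0 F3=3; commitIndex=0
Op 5: F0 acks idx 2 -> match: F0=2 F1=0 F2=0 F3=3; commitIndex=2
Op 6: F3 acks idx 3 -> match: F0=2 F1=0 F2=0 F3=3; commitIndex=2
Op 7: F1 acks idx 4 -> match: F0=2 F1=4 F2=0 F3=3; commitIndex=3
Op 8: F2 acks idx 4 -> match: F0=2 F1=4 F2=4 F3=3; commitIndex=4
Op 9: append 2 -> log_len=6
Op 10: append 3 -> log_len=9

Answer: 7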